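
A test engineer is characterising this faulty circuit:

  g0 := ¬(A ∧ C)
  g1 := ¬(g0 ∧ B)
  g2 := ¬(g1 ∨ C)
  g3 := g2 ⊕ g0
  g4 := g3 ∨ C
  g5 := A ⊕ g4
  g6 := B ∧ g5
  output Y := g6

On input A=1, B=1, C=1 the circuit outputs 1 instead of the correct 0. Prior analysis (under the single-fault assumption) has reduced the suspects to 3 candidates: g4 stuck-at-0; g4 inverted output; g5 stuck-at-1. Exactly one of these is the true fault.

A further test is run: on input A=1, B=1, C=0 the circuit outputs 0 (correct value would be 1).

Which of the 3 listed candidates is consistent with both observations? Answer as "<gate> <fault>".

Evaluate each candidate on input A=1, B=1, C=0:
  g4 stuck-at-0: g0=1, g1=0, g2=1, g3=0, g4=0 [stuck-at-0], g5=1, g6=1 → 1 — eliminated
  g4 inverted output: g0=1, g1=0, g2=1, g3=0, g4=1 [inverted output], g5=0, g6=0 → 0 — matches
  g5 stuck-at-1: g0=1, g1=0, g2=1, g3=0, g4=0, g5=1 [stuck-at-1], g6=1 → 1 — eliminated
Only g4 inverted output reproduces the observed 0.

g4 inverted output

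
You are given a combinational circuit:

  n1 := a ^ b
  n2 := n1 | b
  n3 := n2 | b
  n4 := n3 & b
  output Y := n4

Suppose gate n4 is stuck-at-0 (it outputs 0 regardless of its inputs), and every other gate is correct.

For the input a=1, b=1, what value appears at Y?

0

Propagate with n4 forced: n1=0, n2=1, n3=1, n4=0 [stuck-at-0].
So Y = 0. (Without the fault it would be 1.)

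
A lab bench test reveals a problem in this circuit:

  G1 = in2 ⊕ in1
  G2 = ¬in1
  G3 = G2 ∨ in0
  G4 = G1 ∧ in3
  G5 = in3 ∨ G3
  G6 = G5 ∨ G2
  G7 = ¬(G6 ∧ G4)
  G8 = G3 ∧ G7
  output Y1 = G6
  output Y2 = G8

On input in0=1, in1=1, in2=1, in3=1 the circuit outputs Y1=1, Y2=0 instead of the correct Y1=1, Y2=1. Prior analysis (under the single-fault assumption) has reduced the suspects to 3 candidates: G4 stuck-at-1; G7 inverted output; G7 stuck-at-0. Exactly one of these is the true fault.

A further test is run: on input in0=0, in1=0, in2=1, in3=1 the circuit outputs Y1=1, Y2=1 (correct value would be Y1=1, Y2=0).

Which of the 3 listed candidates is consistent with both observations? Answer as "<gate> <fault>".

Evaluate each candidate on input in0=0, in1=0, in2=1, in3=1:
  G4 stuck-at-1: G1=1, G2=1, G3=1, G4=1 [stuck-at-1], G5=1, G6=1, G7=0, G8=0 → Y1=1, Y2=0 — eliminated
  G7 inverted output: G1=1, G2=1, G3=1, G4=1, G5=1, G6=1, G7=1 [inverted output], G8=1 → Y1=1, Y2=1 — matches
  G7 stuck-at-0: G1=1, G2=1, G3=1, G4=1, G5=1, G6=1, G7=0 [stuck-at-0], G8=0 → Y1=1, Y2=0 — eliminated
Only G7 inverted output reproduces the observed Y1=1, Y2=1.

G7 inverted output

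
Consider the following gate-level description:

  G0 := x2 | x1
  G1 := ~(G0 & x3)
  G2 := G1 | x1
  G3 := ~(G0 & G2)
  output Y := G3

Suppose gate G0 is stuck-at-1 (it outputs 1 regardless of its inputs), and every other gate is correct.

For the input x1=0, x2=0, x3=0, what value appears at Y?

0

Propagate with G0 forced: G0=1 [stuck-at-1], G1=1, G2=1, G3=0.
So Y = 0. (Without the fault it would be 1.)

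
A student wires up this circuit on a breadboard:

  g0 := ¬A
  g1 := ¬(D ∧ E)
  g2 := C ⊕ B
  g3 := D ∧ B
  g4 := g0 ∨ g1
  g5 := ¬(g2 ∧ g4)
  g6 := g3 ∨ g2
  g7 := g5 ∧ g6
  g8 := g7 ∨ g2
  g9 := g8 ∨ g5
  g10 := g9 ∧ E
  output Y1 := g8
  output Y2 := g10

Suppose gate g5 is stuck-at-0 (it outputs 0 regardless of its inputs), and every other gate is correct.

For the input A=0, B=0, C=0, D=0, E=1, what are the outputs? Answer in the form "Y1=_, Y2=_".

Propagate with g5 forced: g0=1, g1=1, g2=0, g3=0, g4=1, g5=0 [stuck-at-0], g6=0, g7=0, g8=0, g9=0, g10=0.
So the outputs are Y1=0, Y2=0. (Without the fault they would be Y1=0, Y2=1.)

Y1=0, Y2=0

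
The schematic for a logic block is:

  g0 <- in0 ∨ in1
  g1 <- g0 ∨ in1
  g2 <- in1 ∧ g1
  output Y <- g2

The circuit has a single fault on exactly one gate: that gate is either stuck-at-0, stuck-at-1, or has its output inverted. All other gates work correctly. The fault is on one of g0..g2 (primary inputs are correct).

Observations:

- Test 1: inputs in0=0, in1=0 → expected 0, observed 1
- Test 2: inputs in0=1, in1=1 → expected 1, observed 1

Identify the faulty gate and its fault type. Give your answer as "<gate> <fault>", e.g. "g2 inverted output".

g2 stuck-at-1

Fault-free values for test 1 (in0=0, in1=0): g0=0, g1=0, g2=0, giving Y=0. Observed 1.
Test 1: faults giving observed 1 are {g2 stuck-at-1, g2 inverted output}.
Test 2 (in0=1, in1=1): fault-free g0=1, g1=1, g2=1 → 1; observed 1. Eliminates g2 inverted output.
Only g2 stuck-at-1 is consistent with every test.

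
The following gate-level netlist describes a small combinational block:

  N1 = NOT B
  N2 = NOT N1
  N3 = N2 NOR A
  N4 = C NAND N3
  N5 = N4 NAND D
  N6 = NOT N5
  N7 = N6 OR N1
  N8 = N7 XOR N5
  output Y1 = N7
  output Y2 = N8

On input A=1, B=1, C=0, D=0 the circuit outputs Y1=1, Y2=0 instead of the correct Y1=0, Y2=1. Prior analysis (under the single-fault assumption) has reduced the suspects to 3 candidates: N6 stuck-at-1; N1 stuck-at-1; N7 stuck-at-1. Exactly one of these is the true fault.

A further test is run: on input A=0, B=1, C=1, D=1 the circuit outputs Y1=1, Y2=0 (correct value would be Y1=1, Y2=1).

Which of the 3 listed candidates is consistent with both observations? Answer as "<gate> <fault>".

N1 stuck-at-1

Evaluate each candidate on input A=0, B=1, C=1, D=1:
  N6 stuck-at-1: N1=0, N2=1, N3=0, N4=1, N5=0, N6=1 [stuck-at-1], N7=1, N8=1 → Y1=1, Y2=1 — eliminated
  N1 stuck-at-1: N1=1 [stuck-at-1], N2=0, N3=1, N4=0, N5=1, N6=0, N7=1, N8=0 → Y1=1, Y2=0 — matches
  N7 stuck-at-1: N1=0, N2=1, N3=0, N4=1, N5=0, N6=1, N7=1 [stuck-at-1], N8=1 → Y1=1, Y2=1 — eliminated
Only N1 stuck-at-1 reproduces the observed Y1=1, Y2=0.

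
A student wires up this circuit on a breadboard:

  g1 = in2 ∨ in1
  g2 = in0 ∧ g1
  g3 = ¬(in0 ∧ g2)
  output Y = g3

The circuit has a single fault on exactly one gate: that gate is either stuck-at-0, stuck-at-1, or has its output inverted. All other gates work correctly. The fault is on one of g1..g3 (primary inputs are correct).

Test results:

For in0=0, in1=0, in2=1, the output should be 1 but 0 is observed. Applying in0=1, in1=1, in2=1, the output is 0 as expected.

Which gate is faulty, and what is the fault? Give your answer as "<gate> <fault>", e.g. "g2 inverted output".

Fault-free values for test 1 (in0=0, in1=0, in2=1): g1=1, g2=0, g3=1, giving Y=1. Observed 0.
Test 1: faults giving observed 0 are {g3 stuck-at-0, g3 inverted output}.
Test 2 (in0=1, in1=1, in2=1): fault-free g1=1, g2=1, g3=0 → 0; observed 0. Eliminates g3 inverted output.
Only g3 stuck-at-0 is consistent with every test.

g3 stuck-at-0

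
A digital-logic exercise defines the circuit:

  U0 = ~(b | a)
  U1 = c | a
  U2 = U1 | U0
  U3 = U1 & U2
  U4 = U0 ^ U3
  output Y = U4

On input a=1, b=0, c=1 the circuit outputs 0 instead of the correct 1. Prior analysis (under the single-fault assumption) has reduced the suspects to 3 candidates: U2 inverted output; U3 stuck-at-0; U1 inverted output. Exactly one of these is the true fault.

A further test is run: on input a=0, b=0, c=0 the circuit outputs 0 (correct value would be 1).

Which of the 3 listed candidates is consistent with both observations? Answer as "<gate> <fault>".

U1 inverted output

Evaluate each candidate on input a=0, b=0, c=0:
  U2 inverted output: U0=1, U1=0, U2=0 [inverted output], U3=0, U4=1 → 1 — eliminated
  U3 stuck-at-0: U0=1, U1=0, U2=1, U3=0 [stuck-at-0], U4=1 → 1 — eliminated
  U1 inverted output: U0=1, U1=1 [inverted output], U2=1, U3=1, U4=0 → 0 — matches
Only U1 inverted output reproduces the observed 0.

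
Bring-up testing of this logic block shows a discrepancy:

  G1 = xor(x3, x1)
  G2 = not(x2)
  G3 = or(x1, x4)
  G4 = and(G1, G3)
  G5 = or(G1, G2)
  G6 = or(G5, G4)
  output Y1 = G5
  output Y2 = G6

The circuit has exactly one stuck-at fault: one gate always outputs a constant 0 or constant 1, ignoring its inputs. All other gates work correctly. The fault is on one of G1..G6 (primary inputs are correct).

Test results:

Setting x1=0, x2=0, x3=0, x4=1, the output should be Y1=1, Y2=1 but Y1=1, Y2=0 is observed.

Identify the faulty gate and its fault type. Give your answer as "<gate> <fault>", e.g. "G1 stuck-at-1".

Fault-free values for test 1 (x1=0, x2=0, x3=0, x4=1): G1=0, G2=1, G3=1, G4=0, G5=1, G6=1, giving Y1=1, Y2=1. Observed Y1=1, Y2=0.
Test 1: faults giving observed Y1=1, Y2=0 are {G6 stuck-at-0}.
Only G6 stuck-at-0 is consistent with every test.

G6 stuck-at-0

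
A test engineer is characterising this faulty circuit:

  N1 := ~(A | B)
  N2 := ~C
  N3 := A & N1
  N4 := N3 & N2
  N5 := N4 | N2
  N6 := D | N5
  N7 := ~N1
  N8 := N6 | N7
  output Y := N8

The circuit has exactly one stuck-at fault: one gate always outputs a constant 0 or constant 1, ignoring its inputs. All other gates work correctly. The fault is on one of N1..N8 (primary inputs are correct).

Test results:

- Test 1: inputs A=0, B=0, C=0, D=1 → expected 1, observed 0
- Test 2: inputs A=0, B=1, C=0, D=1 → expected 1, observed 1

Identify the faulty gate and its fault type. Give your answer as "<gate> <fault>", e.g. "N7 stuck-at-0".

N6 stuck-at-0

Fault-free values for test 1 (A=0, B=0, C=0, D=1): N1=1, N2=1, N3=0, N4=0, N5=1, N6=1, N7=0, N8=1, giving Y=1. Observed 0.
Test 1: faults giving observed 0 are {N6 stuck-at-0, N8 stuck-at-0}.
Test 2 (A=0, B=1, C=0, D=1): fault-free N1=0, N2=1, N3=0, N4=0, N5=1, N6=1, N7=1, N8=1 → 1; observed 1. Eliminates N8 stuck-at-0.
Only N6 stuck-at-0 is consistent with every test.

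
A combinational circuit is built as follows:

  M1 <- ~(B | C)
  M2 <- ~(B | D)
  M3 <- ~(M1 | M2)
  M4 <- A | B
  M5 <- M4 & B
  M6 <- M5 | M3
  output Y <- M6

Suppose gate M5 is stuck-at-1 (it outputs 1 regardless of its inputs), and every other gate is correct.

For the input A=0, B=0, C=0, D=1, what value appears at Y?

Propagate with M5 forced: M1=1, M2=0, M3=0, M4=0, M5=1 [stuck-at-1], M6=1.
So Y = 1. (Without the fault it would be 0.)

1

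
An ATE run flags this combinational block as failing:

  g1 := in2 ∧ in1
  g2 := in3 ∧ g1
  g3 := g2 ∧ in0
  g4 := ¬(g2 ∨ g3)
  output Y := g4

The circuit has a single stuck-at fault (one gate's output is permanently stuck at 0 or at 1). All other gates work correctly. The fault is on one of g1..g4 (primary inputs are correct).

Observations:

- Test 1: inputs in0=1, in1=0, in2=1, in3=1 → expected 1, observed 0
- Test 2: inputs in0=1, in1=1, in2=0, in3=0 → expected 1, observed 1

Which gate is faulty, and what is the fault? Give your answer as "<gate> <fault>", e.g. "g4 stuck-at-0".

Fault-free values for test 1 (in0=1, in1=0, in2=1, in3=1): g1=0, g2=0, g3=0, g4=1, giving Y=1. Observed 0.
Test 1: faults giving observed 0 are {g1 stuck-at-1, g2 stuck-at-1, g3 stuck-at-1, g4 stuck-at-0}.
Test 2 (in0=1, in1=1, in2=0, in3=0): fault-free g1=0, g2=0, g3=0, g4=1 → 1; observed 1. Eliminates g2 stuck-at-1, g3 stuck-at-1, g4 stuck-at-0.
Only g1 stuck-at-1 is consistent with every test.

g1 stuck-at-1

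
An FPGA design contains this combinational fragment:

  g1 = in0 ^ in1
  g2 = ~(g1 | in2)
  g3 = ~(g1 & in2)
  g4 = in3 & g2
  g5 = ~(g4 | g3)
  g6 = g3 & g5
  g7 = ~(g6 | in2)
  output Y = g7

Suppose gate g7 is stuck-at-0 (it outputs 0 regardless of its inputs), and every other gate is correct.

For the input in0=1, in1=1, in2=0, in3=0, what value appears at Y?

Propagate with g7 forced: g1=0, g2=1, g3=1, g4=0, g5=0, g6=0, g7=0 [stuck-at-0].
So Y = 0. (Without the fault it would be 1.)

0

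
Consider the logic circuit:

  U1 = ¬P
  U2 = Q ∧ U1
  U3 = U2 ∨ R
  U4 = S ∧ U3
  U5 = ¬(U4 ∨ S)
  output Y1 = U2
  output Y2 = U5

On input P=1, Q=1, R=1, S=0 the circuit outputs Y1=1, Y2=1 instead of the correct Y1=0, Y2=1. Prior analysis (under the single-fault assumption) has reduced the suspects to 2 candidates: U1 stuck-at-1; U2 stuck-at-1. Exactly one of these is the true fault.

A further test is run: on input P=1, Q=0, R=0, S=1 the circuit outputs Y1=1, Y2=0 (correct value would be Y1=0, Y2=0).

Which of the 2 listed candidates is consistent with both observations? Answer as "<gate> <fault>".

Evaluate each candidate on input P=1, Q=0, R=0, S=1:
  U1 stuck-at-1: U1=1 [stuck-at-1], U2=0, U3=0, U4=0, U5=0 → Y1=0, Y2=0 — eliminated
  U2 stuck-at-1: U1=0, U2=1 [stuck-at-1], U3=1, U4=1, U5=0 → Y1=1, Y2=0 — matches
Only U2 stuck-at-1 reproduces the observed Y1=1, Y2=0.

U2 stuck-at-1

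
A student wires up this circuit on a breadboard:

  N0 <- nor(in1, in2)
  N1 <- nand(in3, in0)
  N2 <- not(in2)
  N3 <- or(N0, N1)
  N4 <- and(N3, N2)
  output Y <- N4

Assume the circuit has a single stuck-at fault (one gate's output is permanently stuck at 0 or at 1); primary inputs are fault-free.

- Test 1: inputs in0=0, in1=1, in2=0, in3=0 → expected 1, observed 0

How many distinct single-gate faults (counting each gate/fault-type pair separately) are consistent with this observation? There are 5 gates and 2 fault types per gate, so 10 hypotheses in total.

4

Fault-free: N0=0, N1=1, N2=1, N3=1, N4=1 → 1. Observed 0.
  N0 stuck-at-0: output 1 ✗
  N0 stuck-at-1: output 1 ✗
  N1 stuck-at-0: output 0 ✓
  N1 stuck-at-1: output 1 ✗
  N2 stuck-at-0: output 0 ✓
  N2 stuck-at-1: output 1 ✗
  N3 stuck-at-0: output 0 ✓
  N3 stuck-at-1: output 1 ✗
  N4 stuck-at-0: output 0 ✓
  N4 stuck-at-1: output 1 ✗
Consistent faults: {N1 stuck-at-0, N2 stuck-at-0, N3 stuck-at-0, N4 stuck-at-0} — 4 in all.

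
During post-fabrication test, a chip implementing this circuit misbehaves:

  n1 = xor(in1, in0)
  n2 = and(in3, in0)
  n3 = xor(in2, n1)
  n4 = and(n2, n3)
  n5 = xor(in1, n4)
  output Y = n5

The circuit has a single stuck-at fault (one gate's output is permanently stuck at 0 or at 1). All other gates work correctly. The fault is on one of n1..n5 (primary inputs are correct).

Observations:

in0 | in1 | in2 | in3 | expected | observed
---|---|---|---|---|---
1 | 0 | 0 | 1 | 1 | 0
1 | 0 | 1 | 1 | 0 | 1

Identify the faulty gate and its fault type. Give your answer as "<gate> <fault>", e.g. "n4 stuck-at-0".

n1 stuck-at-0

Fault-free values for test 1 (in0=1, in1=0, in2=0, in3=1): n1=1, n2=1, n3=1, n4=1, n5=1, giving Y=1. Observed 0.
Test 1: faults giving observed 0 are {n1 stuck-at-0, n2 stuck-at-0, n3 stuck-at-0, n4 stuck-at-0, n5 stuck-at-0}.
Test 2 (in0=1, in1=0, in2=1, in3=1): fault-free n1=1, n2=1, n3=0, n4=0, n5=0 → 0; observed 1. Eliminates n2 stuck-at-0, n3 stuck-at-0, n4 stuck-at-0, n5 stuck-at-0.
Only n1 stuck-at-0 is consistent with every test.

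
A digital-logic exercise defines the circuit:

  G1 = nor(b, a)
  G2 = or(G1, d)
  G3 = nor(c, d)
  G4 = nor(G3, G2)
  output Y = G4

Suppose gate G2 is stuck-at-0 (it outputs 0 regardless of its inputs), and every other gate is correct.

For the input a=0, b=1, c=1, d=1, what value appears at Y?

Propagate with G2 forced: G1=0, G2=0 [stuck-at-0], G3=0, G4=1.
So Y = 1. (Without the fault it would be 0.)

1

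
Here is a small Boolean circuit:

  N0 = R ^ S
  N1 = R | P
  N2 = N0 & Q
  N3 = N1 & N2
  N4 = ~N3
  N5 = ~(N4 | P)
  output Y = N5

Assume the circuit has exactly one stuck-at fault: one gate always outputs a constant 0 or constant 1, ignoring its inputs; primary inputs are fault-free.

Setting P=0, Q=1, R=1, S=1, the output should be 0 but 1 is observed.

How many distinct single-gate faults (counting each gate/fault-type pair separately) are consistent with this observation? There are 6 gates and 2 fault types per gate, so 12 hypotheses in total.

5

Fault-free: N0=0, N1=1, N2=0, N3=0, N4=1, N5=0 → 0. Observed 1.
  N0 stuck-at-0: output 0 ✗
  N0 stuck-at-1: output 1 ✓
  N1 stuck-at-0: output 0 ✗
  N1 stuck-at-1: output 0 ✗
  N2 stuck-at-0: output 0 ✗
  N2 stuck-at-1: output 1 ✓
  N3 stuck-at-0: output 0 ✗
  N3 stuck-at-1: output 1 ✓
  N4 stuck-at-0: output 1 ✓
  N4 stuck-at-1: output 0 ✗
  N5 stuck-at-0: output 0 ✗
  N5 stuck-at-1: output 1 ✓
Consistent faults: {N0 stuck-at-1, N2 stuck-at-1, N3 stuck-at-1, N4 stuck-at-0, N5 stuck-at-1} — 5 in all.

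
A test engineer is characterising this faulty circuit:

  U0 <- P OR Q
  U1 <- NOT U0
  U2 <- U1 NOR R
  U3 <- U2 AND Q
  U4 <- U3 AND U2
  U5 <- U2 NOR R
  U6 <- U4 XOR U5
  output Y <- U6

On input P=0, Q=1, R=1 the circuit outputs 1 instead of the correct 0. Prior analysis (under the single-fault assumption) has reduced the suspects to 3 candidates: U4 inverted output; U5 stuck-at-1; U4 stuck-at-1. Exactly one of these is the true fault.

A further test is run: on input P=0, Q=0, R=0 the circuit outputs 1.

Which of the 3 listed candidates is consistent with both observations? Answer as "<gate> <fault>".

Evaluate each candidate on input P=0, Q=0, R=0:
  U4 inverted output: U0=0, U1=1, U2=0, U3=0, U4=1 [inverted output], U5=1, U6=0 → 0 — eliminated
  U5 stuck-at-1: U0=0, U1=1, U2=0, U3=0, U4=0, U5=1 [stuck-at-1], U6=1 → 1 — matches
  U4 stuck-at-1: U0=0, U1=1, U2=0, U3=0, U4=1 [stuck-at-1], U5=1, U6=0 → 0 — eliminated
Only U5 stuck-at-1 reproduces the observed 1.

U5 stuck-at-1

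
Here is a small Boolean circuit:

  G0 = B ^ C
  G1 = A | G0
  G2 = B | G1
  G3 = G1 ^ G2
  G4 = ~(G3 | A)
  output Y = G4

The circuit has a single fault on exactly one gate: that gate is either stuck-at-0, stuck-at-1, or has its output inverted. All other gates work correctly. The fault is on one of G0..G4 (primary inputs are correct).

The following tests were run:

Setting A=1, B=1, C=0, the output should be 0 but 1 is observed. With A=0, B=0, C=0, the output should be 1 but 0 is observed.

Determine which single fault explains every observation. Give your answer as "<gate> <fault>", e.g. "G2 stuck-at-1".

G4 inverted output

Fault-free values for test 1 (A=1, B=1, C=0): G0=1, G1=1, G2=1, G3=0, G4=0, giving Y=0. Observed 1.
Test 1: faults giving observed 1 are {G4 stuck-at-1, G4 inverted output}.
Test 2 (A=0, B=0, C=0): fault-free G0=0, G1=0, G2=0, G3=0, G4=1 → 1; observed 0. Eliminates G4 stuck-at-1.
Only G4 inverted output is consistent with every test.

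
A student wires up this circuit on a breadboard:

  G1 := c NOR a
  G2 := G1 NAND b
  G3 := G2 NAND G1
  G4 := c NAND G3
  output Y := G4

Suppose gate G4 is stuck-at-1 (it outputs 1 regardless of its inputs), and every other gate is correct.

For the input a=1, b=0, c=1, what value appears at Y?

Propagate with G4 forced: G1=0, G2=1, G3=1, G4=1 [stuck-at-1].
So Y = 1. (Without the fault it would be 0.)

1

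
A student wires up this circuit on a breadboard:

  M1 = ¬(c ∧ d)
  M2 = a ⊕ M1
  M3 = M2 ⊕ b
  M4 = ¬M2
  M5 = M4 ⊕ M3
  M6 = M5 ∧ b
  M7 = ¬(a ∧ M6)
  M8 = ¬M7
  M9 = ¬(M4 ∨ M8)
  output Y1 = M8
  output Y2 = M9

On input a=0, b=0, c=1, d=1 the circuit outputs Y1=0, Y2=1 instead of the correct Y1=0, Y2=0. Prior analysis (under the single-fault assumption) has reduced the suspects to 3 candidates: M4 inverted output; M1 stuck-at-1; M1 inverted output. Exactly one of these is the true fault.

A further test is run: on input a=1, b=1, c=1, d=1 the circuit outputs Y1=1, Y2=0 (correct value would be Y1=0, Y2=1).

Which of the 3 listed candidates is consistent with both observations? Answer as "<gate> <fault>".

M4 inverted output

Evaluate each candidate on input a=1, b=1, c=1, d=1:
  M4 inverted output: M1=0, M2=1, M3=0, M4=1 [inverted output], M5=1, M6=1, M7=0, M8=1, M9=0 → Y1=1, Y2=0 — matches
  M1 stuck-at-1: M1=1 [stuck-at-1], M2=0, M3=1, M4=1, M5=0, M6=0, M7=1, M8=0, M9=0 → Y1=0, Y2=0 — eliminated
  M1 inverted output: M1=1 [inverted output], M2=0, M3=1, M4=1, M5=0, M6=0, M7=1, M8=0, M9=0 → Y1=0, Y2=0 — eliminated
Only M4 inverted output reproduces the observed Y1=1, Y2=0.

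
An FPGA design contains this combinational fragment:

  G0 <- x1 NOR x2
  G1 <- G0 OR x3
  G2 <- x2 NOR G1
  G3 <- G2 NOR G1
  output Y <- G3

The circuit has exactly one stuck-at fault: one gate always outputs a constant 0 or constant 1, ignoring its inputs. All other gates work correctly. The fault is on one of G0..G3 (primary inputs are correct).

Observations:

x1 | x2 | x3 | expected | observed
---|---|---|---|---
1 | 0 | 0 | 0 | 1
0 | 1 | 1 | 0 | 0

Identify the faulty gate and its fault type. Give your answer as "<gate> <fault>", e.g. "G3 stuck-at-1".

G2 stuck-at-0

Fault-free values for test 1 (x1=1, x2=0, x3=0): G0=0, G1=0, G2=1, G3=0, giving Y=0. Observed 1.
Test 1: faults giving observed 1 are {G2 stuck-at-0, G3 stuck-at-1}.
Test 2 (x1=0, x2=1, x3=1): fault-free G0=0, G1=1, G2=0, G3=0 → 0; observed 0. Eliminates G3 stuck-at-1.
Only G2 stuck-at-0 is consistent with every test.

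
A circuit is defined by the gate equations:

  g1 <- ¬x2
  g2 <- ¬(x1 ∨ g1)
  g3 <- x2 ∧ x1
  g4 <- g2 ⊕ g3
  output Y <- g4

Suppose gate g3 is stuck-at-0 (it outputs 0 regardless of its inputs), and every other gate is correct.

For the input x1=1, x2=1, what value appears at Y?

0

Propagate with g3 forced: g1=0, g2=0, g3=0 [stuck-at-0], g4=0.
So Y = 0. (Without the fault it would be 1.)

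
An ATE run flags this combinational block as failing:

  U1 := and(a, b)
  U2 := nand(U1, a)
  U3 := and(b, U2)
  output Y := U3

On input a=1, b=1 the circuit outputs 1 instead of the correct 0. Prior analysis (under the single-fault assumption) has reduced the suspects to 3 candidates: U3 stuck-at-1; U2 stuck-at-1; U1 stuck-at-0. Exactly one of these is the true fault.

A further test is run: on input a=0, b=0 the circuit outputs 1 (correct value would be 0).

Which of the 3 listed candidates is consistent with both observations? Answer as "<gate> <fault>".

Evaluate each candidate on input a=0, b=0:
  U3 stuck-at-1: U1=0, U2=1, U3=1 [stuck-at-1] → 1 — matches
  U2 stuck-at-1: U1=0, U2=1 [stuck-at-1], U3=0 → 0 — eliminated
  U1 stuck-at-0: U1=0 [stuck-at-0], U2=1, U3=0 → 0 — eliminated
Only U3 stuck-at-1 reproduces the observed 1.

U3 stuck-at-1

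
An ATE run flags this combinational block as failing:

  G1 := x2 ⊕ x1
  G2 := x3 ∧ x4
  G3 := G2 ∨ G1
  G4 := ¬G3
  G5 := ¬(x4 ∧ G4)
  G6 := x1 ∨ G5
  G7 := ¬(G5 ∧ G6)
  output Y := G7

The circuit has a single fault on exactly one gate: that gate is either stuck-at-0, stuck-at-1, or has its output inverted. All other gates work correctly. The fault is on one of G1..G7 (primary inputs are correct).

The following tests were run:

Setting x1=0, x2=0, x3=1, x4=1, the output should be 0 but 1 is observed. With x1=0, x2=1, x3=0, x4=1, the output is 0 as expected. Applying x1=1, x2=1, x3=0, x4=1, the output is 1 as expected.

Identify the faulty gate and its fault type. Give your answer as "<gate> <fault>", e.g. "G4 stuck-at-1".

G2 stuck-at-0

Fault-free values for test 1 (x1=0, x2=0, x3=1, x4=1): G1=0, G2=1, G3=1, G4=0, G5=1, G6=1, G7=0, giving Y=0. Observed 1.
Test 1: faults giving observed 1 are {G2 stuck-at-0, G2 inverted output, G3 stuck-at-0, G3 inverted output, G4 stuck-at-1, G4 inverted output, G5 stuck-at-0, G5 inverted output, G6 stuck-at-0, G6 inverted output, G7 stuck-at-1, G7 inverted output}.
Test 2 (x1=0, x2=1, x3=0, x4=1): fault-free G1=1, G2=0, G3=1, G4=0, G5=1, G6=1, G7=0 → 0; observed 0. Eliminates G3 stuck-at-0, G3 inverted output, G4 stuck-at-1, G4 inverted output, G5 stuck-at-0, G5 inverted output, G6 stuck-at-0, G6 inverted output, G7 stuck-at-1, G7 inverted output.
Test 3 (x1=1, x2=1, x3=0, x4=1): fault-free G1=0, G2=0, G3=0, G4=1, G5=0, G6=1, G7=1 → 1; observed 1. Eliminates G2 inverted output.
Only G2 stuck-at-0 is consistent with every test.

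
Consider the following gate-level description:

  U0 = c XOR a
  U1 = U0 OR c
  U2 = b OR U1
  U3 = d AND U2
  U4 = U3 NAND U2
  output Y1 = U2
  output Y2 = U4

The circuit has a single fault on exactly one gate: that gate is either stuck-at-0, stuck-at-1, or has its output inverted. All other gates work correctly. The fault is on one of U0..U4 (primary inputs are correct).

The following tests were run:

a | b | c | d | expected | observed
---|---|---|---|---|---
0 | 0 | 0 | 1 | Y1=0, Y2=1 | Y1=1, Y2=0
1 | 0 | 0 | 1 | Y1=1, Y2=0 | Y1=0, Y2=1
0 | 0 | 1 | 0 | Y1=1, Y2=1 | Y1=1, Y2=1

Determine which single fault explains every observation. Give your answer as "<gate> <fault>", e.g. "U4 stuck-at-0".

Fault-free values for test 1 (a=0, b=0, c=0, d=1): U0=0, U1=0, U2=0, U3=0, U4=1, giving Y1=0, Y2=1. Observed Y1=1, Y2=0.
Test 1: faults giving observed Y1=1, Y2=0 are {U0 stuck-at-1, U0 inverted output, U1 stuck-at-1, U1 inverted output, U2 stuck-at-1, U2 inverted output}.
Test 2 (a=1, b=0, c=0, d=1): fault-free U0=1, U1=1, U2=1, U3=1, U4=0 → Y1=1, Y2=0; observed Y1=0, Y2=1. Eliminates U0 stuck-at-1, U1 stuck-at-1, U2 stuck-at-1.
Test 3 (a=0, b=0, c=1, d=0): fault-free U0=1, U1=1, U2=1, U3=0, U4=1 → Y1=1, Y2=1; observed Y1=1, Y2=1. Eliminates U1 inverted output, U2 inverted output.
Only U0 inverted output is consistent with every test.

U0 inverted output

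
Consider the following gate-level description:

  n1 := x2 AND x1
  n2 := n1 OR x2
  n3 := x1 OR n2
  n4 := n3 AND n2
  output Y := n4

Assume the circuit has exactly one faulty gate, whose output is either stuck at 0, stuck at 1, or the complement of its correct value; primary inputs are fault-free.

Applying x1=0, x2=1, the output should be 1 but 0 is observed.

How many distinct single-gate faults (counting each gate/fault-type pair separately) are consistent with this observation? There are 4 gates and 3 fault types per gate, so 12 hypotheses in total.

6

Fault-free: n1=0, n2=1, n3=1, n4=1 → 1. Observed 0.
  n1 stuck-at-0: output 1 ✗
  n1 stuck-at-1: output 1 ✗
  n1 inverted output: output 1 ✗
  n2 stuck-at-0: output 0 ✓
  n2 stuck-at-1: output 1 ✗
  n2 inverted output: output 0 ✓
  n3 stuck-at-0: output 0 ✓
  n3 stuck-at-1: output 1 ✗
  n3 inverted output: output 0 ✓
  n4 stuck-at-0: output 0 ✓
  n4 stuck-at-1: output 1 ✗
  n4 inverted output: output 0 ✓
Consistent faults: {n2 stuck-at-0, n2 inverted output, n3 stuck-at-0, n3 inverted output, n4 stuck-at-0, n4 inverted output} — 6 in all.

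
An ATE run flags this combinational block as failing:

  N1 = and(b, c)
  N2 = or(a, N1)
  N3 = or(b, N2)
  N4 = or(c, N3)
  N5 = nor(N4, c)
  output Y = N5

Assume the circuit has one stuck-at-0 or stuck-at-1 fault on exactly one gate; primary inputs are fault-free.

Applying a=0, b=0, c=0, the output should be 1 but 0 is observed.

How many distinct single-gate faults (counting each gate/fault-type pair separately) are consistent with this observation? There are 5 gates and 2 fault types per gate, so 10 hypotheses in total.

5

Fault-free: N1=0, N2=0, N3=0, N4=0, N5=1 → 1. Observed 0.
  N1 stuck-at-0: output 1 ✗
  N1 stuck-at-1: output 0 ✓
  N2 stuck-at-0: output 1 ✗
  N2 stuck-at-1: output 0 ✓
  N3 stuck-at-0: output 1 ✗
  N3 stuck-at-1: output 0 ✓
  N4 stuck-at-0: output 1 ✗
  N4 stuck-at-1: output 0 ✓
  N5 stuck-at-0: output 0 ✓
  N5 stuck-at-1: output 1 ✗
Consistent faults: {N1 stuck-at-1, N2 stuck-at-1, N3 stuck-at-1, N4 stuck-at-1, N5 stuck-at-0} — 5 in all.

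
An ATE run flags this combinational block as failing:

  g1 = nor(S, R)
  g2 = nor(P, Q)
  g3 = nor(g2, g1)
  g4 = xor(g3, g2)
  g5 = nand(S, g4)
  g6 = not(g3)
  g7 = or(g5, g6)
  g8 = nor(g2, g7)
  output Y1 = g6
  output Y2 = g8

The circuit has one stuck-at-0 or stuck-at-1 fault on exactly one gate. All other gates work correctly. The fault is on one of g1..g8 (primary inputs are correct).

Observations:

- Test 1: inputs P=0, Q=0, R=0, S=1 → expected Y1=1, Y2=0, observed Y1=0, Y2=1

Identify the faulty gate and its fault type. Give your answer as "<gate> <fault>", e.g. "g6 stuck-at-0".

Fault-free values for test 1 (P=0, Q=0, R=0, S=1): g1=0, g2=1, g3=0, g4=1, g5=0, g6=1, g7=1, g8=0, giving Y1=1, Y2=0. Observed Y1=0, Y2=1.
Test 1: faults giving observed Y1=0, Y2=1 are {g2 stuck-at-0}.
Only g2 stuck-at-0 is consistent with every test.

g2 stuck-at-0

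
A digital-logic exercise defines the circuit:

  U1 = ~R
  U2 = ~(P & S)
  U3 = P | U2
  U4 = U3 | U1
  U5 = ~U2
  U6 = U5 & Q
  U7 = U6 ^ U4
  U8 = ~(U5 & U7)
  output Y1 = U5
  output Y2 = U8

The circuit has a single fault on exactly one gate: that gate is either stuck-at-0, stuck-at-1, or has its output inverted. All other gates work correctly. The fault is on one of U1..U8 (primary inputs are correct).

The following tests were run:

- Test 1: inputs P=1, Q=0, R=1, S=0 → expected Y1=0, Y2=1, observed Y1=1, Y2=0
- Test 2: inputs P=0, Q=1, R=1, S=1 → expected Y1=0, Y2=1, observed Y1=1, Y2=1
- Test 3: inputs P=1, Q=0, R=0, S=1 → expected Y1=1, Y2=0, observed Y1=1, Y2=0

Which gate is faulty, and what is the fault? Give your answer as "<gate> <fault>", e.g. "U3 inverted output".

Fault-free values for test 1 (P=1, Q=0, R=1, S=0): U1=0, U2=1, U3=1, U4=1, U5=0, U6=0, U7=1, U8=1, giving Y1=0, Y2=1. Observed Y1=1, Y2=0.
Test 1: faults giving observed Y1=1, Y2=0 are {U2 stuck-at-0, U2 inverted output, U5 stuck-at-1, U5 inverted output}.
Test 2 (P=0, Q=1, R=1, S=1): fault-free U1=0, U2=1, U3=1, U4=1, U5=0, U6=0, U7=1, U8=1 → Y1=0, Y2=1; observed Y1=1, Y2=1. Eliminates U2 stuck-at-0, U2 inverted output.
Test 3 (P=1, Q=0, R=0, S=1): fault-free U1=1, U2=0, U3=1, U4=1, U5=1, U6=0, U7=1, U8=0 → Y1=1, Y2=0; observed Y1=1, Y2=0. Eliminates U5 inverted output.
Only U5 stuck-at-1 is consistent with every test.

U5 stuck-at-1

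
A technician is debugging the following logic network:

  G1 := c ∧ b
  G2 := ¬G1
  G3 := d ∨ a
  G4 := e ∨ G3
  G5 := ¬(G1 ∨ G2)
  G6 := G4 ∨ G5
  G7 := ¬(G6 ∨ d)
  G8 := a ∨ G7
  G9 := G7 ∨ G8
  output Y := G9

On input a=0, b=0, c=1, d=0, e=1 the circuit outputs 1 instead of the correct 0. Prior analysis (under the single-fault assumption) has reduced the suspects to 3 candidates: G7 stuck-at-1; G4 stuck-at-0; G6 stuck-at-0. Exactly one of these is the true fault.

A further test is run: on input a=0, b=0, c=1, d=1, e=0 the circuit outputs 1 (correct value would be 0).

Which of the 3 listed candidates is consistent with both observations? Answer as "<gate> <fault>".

Evaluate each candidate on input a=0, b=0, c=1, d=1, e=0:
  G7 stuck-at-1: G1=0, G2=1, G3=1, G4=1, G5=0, G6=1, G7=1 [stuck-at-1], G8=1, G9=1 → 1 — matches
  G4 stuck-at-0: G1=0, G2=1, G3=1, G4=0 [stuck-at-0], G5=0, G6=0, G7=0, G8=0, G9=0 → 0 — eliminated
  G6 stuck-at-0: G1=0, G2=1, G3=1, G4=1, G5=0, G6=0 [stuck-at-0], G7=0, G8=0, G9=0 → 0 — eliminated
Only G7 stuck-at-1 reproduces the observed 1.

G7 stuck-at-1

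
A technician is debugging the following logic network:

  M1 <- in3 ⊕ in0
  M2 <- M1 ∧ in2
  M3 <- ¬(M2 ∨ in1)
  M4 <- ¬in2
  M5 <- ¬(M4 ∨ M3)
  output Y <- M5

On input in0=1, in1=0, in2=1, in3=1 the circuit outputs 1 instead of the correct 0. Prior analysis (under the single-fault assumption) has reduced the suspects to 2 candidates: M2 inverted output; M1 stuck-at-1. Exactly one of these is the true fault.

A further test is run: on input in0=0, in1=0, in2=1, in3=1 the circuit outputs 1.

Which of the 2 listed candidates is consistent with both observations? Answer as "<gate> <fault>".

M1 stuck-at-1

Evaluate each candidate on input in0=0, in1=0, in2=1, in3=1:
  M2 inverted output: M1=1, M2=0 [inverted output], M3=1, M4=0, M5=0 → 0 — eliminated
  M1 stuck-at-1: M1=1 [stuck-at-1], M2=1, M3=0, M4=0, M5=1 → 1 — matches
Only M1 stuck-at-1 reproduces the observed 1.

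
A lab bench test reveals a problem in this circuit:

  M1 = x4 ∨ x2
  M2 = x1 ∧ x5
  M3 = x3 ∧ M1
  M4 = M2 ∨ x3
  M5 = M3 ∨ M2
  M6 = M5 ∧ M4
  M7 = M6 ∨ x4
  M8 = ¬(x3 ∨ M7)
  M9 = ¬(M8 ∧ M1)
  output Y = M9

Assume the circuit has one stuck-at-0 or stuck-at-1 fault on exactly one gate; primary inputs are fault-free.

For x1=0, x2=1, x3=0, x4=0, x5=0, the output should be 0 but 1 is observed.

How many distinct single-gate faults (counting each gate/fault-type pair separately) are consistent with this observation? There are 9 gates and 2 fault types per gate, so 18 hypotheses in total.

6

Fault-free: M1=1, M2=0, M3=0, M4=0, M5=0, M6=0, M7=0, M8=1, M9=0 → 0. Observed 1.
  M1: stuck-at-0 ✓; others ✗
  M2: stuck-at-1 ✓; others ✗
  M3: none of the 2 fault types match ✗
  M4: none of the 2 fault types match ✗
  M5: none of the 2 fault types match ✗
  M6: stuck-at-1 ✓; others ✗
  M7: stuck-at-1 ✓; others ✗
  M8: stuck-at-0 ✓; others ✗
  M9: stuck-at-1 ✓; others ✗
Consistent faults: {M1 stuck-at-0, M2 stuck-at-1, M6 stuck-at-1, M7 stuck-at-1, M8 stuck-at-0, M9 stuck-at-1} — 6 in all.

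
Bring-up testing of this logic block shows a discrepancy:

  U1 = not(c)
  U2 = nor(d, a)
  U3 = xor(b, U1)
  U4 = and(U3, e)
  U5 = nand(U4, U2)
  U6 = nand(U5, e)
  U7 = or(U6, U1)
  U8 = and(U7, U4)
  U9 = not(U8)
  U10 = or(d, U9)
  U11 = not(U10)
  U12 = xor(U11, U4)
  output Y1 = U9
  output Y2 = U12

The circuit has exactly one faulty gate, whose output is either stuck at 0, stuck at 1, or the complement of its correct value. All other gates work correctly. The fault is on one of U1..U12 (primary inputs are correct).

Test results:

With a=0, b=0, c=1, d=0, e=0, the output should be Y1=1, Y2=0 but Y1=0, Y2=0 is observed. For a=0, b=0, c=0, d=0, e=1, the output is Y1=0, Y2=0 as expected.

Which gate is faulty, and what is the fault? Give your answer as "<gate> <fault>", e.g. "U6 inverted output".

U4 stuck-at-1

Fault-free values for test 1 (a=0, b=0, c=1, d=0, e=0): U1=0, U2=1, U3=0, U4=0, U5=1, U6=1, U7=1, U8=0, U9=1, U10=1, U11=0, U12=0, giving Y1=1, Y2=0. Observed Y1=0, Y2=0.
Test 1: faults giving observed Y1=0, Y2=0 are {U4 stuck-at-1, U4 inverted output}.
Test 2 (a=0, b=0, c=0, d=0, e=1): fault-free U1=1, U2=1, U3=1, U4=1, U5=0, U6=1, U7=1, U8=1, U9=0, U10=0, U11=1, U12=0 → Y1=0, Y2=0; observed Y1=0, Y2=0. Eliminates U4 inverted output.
Only U4 stuck-at-1 is consistent with every test.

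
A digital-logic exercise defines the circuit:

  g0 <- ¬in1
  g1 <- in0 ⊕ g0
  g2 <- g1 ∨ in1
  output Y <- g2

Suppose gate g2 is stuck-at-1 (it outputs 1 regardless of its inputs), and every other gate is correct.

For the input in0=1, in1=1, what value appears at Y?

Propagate with g2 forced: g0=0, g1=1, g2=1 [stuck-at-1].
So Y = 1. (Same as the fault-free value — the fault is masked on this input.)

1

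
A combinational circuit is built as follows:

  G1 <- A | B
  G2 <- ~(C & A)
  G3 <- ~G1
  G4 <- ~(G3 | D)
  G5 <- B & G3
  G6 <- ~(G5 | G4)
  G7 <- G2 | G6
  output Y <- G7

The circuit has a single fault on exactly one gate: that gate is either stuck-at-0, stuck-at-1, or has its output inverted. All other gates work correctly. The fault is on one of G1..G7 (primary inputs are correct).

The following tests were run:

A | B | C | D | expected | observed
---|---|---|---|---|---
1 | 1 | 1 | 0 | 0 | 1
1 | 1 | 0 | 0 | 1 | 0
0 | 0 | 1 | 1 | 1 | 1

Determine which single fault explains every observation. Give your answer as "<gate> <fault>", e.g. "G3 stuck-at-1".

G2 inverted output

Fault-free values for test 1 (A=1, B=1, C=1, D=0): G1=1, G2=0, G3=0, G4=1, G5=0, G6=0, G7=0, giving Y=0. Observed 1.
Test 1: faults giving observed 1 are {G2 stuck-at-1, G2 inverted output, G4 stuck-at-0, G4 inverted output, G6 stuck-at-1, G6 inverted output, G7 stuck-at-1, G7 inverted output}.
Test 2 (A=1, B=1, C=0, D=0): fault-free G1=1, G2=1, G3=0, G4=1, G5=0, G6=0, G7=1 → 1; observed 0. Eliminates G2 stuck-at-1, G4 stuck-at-0, G4 inverted output, G6 stuck-at-1, G6 inverted output, G7 stuck-at-1.
Test 3 (A=0, B=0, C=1, D=1): fault-free G1=0, G2=1, G3=1, G4=0, G5=0, G6=1, G7=1 → 1; observed 1. Eliminates G7 inverted output.
Only G2 inverted output is consistent with every test.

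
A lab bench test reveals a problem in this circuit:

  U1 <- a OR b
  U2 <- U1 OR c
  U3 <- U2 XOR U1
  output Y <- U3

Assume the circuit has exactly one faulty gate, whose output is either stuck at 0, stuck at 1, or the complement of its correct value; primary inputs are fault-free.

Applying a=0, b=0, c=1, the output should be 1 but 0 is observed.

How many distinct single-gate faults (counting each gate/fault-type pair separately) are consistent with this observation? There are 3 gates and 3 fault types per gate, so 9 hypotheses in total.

Fault-free: U1=0, U2=1, U3=1 → 1. Observed 0.
  U1 stuck-at-0: output 1 ✗
  U1 stuck-at-1: output 0 ✓
  U1 inverted output: output 0 ✓
  U2 stuck-at-0: output 0 ✓
  U2 stuck-at-1: output 1 ✗
  U2 inverted output: output 0 ✓
  U3 stuck-at-0: output 0 ✓
  U3 stuck-at-1: output 1 ✗
  U3 inverted output: output 0 ✓
Consistent faults: {U1 stuck-at-1, U1 inverted output, U2 stuck-at-0, U2 inverted output, U3 stuck-at-0, U3 inverted output} — 6 in all.

6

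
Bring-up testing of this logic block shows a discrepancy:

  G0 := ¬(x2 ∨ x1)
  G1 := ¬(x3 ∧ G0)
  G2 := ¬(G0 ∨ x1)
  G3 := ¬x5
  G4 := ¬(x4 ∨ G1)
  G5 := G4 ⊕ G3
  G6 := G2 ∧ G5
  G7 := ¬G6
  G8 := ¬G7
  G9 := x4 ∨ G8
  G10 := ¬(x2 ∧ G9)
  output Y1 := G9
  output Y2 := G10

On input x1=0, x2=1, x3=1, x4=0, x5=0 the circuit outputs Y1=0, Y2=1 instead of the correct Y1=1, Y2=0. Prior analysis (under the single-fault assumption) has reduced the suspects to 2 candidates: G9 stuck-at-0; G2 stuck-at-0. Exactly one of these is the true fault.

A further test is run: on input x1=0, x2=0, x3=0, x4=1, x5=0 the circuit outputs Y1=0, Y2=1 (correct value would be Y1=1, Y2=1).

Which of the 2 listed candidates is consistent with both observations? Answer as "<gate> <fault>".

Evaluate each candidate on input x1=0, x2=0, x3=0, x4=1, x5=0:
  G9 stuck-at-0: G0=1, G1=1, G2=0, G3=1, G4=0, G5=1, G6=0, G7=1, G8=0, G9=0 [stuck-at-0], G10=1 → Y1=0, Y2=1 — matches
  G2 stuck-at-0: G0=1, G1=1, G2=0 [stuck-at-0], G3=1, G4=0, G5=1, G6=0, G7=1, G8=0, G9=1, G10=1 → Y1=1, Y2=1 — eliminated
Only G9 stuck-at-0 reproduces the observed Y1=0, Y2=1.

G9 stuck-at-0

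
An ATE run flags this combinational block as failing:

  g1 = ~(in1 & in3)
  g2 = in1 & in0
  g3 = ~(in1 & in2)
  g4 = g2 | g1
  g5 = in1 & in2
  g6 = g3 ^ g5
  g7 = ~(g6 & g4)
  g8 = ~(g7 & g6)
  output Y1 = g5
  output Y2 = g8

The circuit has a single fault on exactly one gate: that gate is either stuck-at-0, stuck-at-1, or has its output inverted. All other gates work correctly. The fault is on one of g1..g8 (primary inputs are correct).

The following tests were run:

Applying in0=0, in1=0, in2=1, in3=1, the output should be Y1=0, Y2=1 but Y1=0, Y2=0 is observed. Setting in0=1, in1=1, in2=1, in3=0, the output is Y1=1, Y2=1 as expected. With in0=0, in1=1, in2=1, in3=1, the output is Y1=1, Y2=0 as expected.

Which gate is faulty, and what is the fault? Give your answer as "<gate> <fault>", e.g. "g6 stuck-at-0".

g1 stuck-at-0

Fault-free values for test 1 (in0=0, in1=0, in2=1, in3=1): g1=1, g2=0, g3=1, g4=1, g5=0, g6=1, g7=0, g8=1, giving Y1=0, Y2=1. Observed Y1=0, Y2=0.
Test 1: faults giving observed Y1=0, Y2=0 are {g1 stuck-at-0, g1 inverted output, g4 stuck-at-0, g4 inverted output, g7 stuck-at-1, g7 inverted output, g8 stuck-at-0, g8 inverted output}.
Test 2 (in0=1, in1=1, in2=1, in3=0): fault-free g1=1, g2=1, g3=0, g4=1, g5=1, g6=1, g7=0, g8=1 → Y1=1, Y2=1; observed Y1=1, Y2=1. Eliminates g4 stuck-at-0, g4 inverted output, g7 stuck-at-1, g7 inverted output, g8 stuck-at-0, g8 inverted output.
Test 3 (in0=0, in1=1, in2=1, in3=1): fault-free g1=0, g2=0, g3=0, g4=0, g5=1, g6=1, g7=1, g8=0 → Y1=1, Y2=0; observed Y1=1, Y2=0. Eliminates g1 inverted output.
Only g1 stuck-at-0 is consistent with every test.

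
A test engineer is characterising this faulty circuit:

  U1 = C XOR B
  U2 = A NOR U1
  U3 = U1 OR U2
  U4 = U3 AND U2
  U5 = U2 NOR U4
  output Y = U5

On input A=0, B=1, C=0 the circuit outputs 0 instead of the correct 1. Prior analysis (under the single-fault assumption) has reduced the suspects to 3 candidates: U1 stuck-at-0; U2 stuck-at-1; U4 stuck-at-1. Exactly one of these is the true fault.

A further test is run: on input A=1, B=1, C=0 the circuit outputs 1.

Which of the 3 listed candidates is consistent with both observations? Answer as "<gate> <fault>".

U1 stuck-at-0

Evaluate each candidate on input A=1, B=1, C=0:
  U1 stuck-at-0: U1=0 [stuck-at-0], U2=0, U3=0, U4=0, U5=1 → 1 — matches
  U2 stuck-at-1: U1=1, U2=1 [stuck-at-1], U3=1, U4=1, U5=0 → 0 — eliminated
  U4 stuck-at-1: U1=1, U2=0, U3=1, U4=1 [stuck-at-1], U5=0 → 0 — eliminated
Only U1 stuck-at-0 reproduces the observed 1.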